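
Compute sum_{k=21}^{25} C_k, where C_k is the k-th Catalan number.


C_21 through C_25: 24466267020, 91482563640, 343059613650, 1289904147324, 4861946401452
Sum = 24466267020 + 91482563640 + 343059613650 + 1289904147324 + 4861946401452
= 6610858993086

6610858993086


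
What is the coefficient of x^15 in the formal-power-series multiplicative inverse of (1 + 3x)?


The inverse is 1/(1 + 3x). Apply the geometric identity 1/(1 - y) = sum_{k>=0} y^k with y = -3x:
1/(1 + 3x) = sum_{k>=0} (-3)^k x^k.
So the coefficient of x^15 is (-3)^15 = -14348907.

-14348907


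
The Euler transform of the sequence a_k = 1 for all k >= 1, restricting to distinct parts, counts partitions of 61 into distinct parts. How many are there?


Partitions of 61 into distinct parts can be computed via generating function.
Product (1+x)(1+x^2)(1+x^3)...
The coefficient of x^61 = 12076

12076


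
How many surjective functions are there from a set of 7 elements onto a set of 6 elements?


By inclusion-exclusion on which target elements are missed, the number of surjections from an n-set onto a k-set is
surj(n, k) = sum_{j=0}^{k} (-1)^j C(k, j) (k - j)^n.
Equivalently surj(n, k) = k! * S(n, k), where S(n, k) is the Stirling number of the second kind.
For n = 7, k = 6:
S(7, 6) = 21, so
surj = 6! * 21 = 720 * 21 = 15120.

15120


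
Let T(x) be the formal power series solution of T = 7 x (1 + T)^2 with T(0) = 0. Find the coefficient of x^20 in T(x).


Apply the Lagrange inversion formula: if T = 7 x * phi(T) with phi(t) = (1 + t)^2, then [x^n] T = 7^n * (1/n) [t^(n-1)] phi(t)^n = 7^n * (1/n) [t^(n-1)] (1 + t)^(2n) = 7^n * (1/n) C(2n, n-1).
Using the identity C(2n, n-1) = C(2n, n) * n / (n+1), the unscaled factor equals C(2n, n) / (n+1) = C_n, the n-th Catalan number.
For n = 20: C_20 = C(40, 20) / 21 = 137846528820/21 = 6564120420.
With the 7^20 = 79792266297612001 factor, the coefficient is 79792266297612001 * 6564120420 = 523766044562232733001160420.

523766044562232733001160420


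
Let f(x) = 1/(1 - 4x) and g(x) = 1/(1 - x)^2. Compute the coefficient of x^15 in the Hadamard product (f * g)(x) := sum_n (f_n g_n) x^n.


f has coefficients f_k = 4^k. For g = 1/(1 - x)^2 the coefficient is g_k = C(k + 1, 1) = k + 1. The Hadamard coefficient is (f * g)_k = 4^k * (k + 1).
For k = 15: 4^15 * 16 = 1073741824 * 16 = 17179869184.

17179869184


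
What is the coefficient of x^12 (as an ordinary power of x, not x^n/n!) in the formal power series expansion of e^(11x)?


The exponential series is e^y = sum_{k>=0} y^k / k!. Substituting y = 11x gives
e^(11x) = sum_{k>=0} 11^k x^k / k!.
So the coefficient of x^n is a^n/n! with a = 11, n = 12:
11^12 / 12! = 3138428376721/479001600 = 285311670611/43545600

285311670611/43545600


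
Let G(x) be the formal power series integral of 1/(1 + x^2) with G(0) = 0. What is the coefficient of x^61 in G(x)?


1/(1 + x^2) = sum_{j>=0} (-1)^j x^(2j). Integrating termwise with G(0) = 0:
G(x) = sum_{j>=0} (-1)^j x^(2j+1) / (2j+1) = arctan(x).
Only odd powers are nonzero. For x^61 write 61 = 2*30 + 1, giving
(-1)^30 / 61 = 1/61 = 1/61.

1/61


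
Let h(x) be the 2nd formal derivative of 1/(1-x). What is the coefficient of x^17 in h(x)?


Differentiating 2 times: d^2/dx^2 [1/(1-x)] = 2!/(1-x)^3.
The expansion 1/(1-x)^3 = sum_{k>=0} C(k+2, 2) x^k, so the coefficient of x^n in 2!/(1-x)^3 is 2! * C(n+2, 2).
For n = 17: 2 * C(19, 2) = 2 * 171 = 342

342


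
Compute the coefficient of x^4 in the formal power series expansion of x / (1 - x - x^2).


Let f(x) = sum_{k>=0} a_k x^k. Multiplying f(x) * (1 - x - x^2) = x and matching coefficients gives a_0 = 0, a_1 = 1, and a_k = a_{k-1} + a_{k-2} for k >= 2. These are the Fibonacci numbers F_k.
Iterating from F_0 = 0, F_1 = 1:
F_0=0, F_1=1, F_2=1, F_3=2, F_4=3
F_4 = 3.

3


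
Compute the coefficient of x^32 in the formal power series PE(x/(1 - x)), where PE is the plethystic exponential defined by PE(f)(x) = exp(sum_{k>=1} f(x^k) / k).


For f(x) = x/(1 - x) we have
sum_{k>=1} f(x^k) / k = sum_{k>=1} (1/k) * x^k / (1 - x^k) = sum_{k, m >= 1} x^(k m) / k,
which after exponentiating simplifies to
PE(x/(1 - x)) = prod_{k>=1} 1 / (1 - x^k).
This is the generating function for the partition function p(n), so the coefficient of x^32 is p(32).
Computing p(32) by dynamic programming over parts 1, 2, ..., 32: p(32) = 8349.

8349


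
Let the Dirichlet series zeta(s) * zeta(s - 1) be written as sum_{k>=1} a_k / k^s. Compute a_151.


Convolution gives a_k = sum_{d | k} d * 1 = sum_{d | k} d = sigma(k), the sum of positive divisors of k.
For k = 151, the divisors are 1, 151, so
sigma(151) = 1 + 151 = 152.

152


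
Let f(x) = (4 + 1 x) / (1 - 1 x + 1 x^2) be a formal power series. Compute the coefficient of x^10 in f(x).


Write f(x) = sum_{k>=0} a_k x^k. Multiplying both sides by 1 - 1 x + 1 x^2 gives
(1 - 1 x + 1 x^2) sum_{k>=0} a_k x^k = 4 + 1 x.
Matching coefficients:
 x^0: a_0 = 4
 x^1: a_1 - 1 a_0 = 1  =>  a_1 = 1*4 + 1 = 5
 x^k (k >= 2): a_k = 1 a_{k-1} - 1 a_{k-2}.
Iterating: a_2 = 1, a_3 = -4, a_4 = -5, a_5 = -1, a_6 = 4, a_7 = 5, a_8 = 1, a_9 = -4, a_10 = -5.
So the coefficient of x^10 is -5.

-5


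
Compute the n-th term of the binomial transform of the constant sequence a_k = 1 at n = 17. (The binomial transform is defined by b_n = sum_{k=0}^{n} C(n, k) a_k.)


With a_k = 1 for all k, b_n = sum_{k=0}^{n} C(n, k) = 2^n by the binomial theorem.
For n = 17: 2^17 = 131072.

131072


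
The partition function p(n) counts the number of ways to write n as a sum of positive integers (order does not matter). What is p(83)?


Using the generating function prod_{k>=1} 1/(1-x^k), we compute p(83).
By dynamic programming over parts 1 through 83:
p(83) = 23338469

23338469


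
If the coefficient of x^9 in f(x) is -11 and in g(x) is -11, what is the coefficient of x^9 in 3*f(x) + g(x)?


Scalar multiplication scales coefficients: 3 * -11 = -33.
Then add the g coefficient: -33 + -11
= -44

-44


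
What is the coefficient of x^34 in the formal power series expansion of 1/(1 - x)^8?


The negative binomial / multiset identity is
1/(1 - x)^r = sum_{k>=0} C(k + r - 1, r - 1) x^k.
Here r = 8 and k = 34, so the coefficient is
C(34 + 7, 7) = C(41, 7)
= 22481940

22481940


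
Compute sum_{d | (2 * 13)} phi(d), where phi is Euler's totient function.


First, 2 * 13 = 26. One classical identity is sum_{d | n} phi(d) = n (each k in [1, n] has a unique gcd with n, and among the k's with gcd(k, n) = n/d there are phi(d) of them). So the sum equals 26. We also verify directly:
Divisors of 26: 1, 2, 13, 26.
phi values: 1, 1, 12, 12.
Sum = 26.

26


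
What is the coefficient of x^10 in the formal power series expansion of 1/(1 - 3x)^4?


The general identity 1/(1 - c x)^r = sum_{k>=0} c^k C(k + r - 1, r - 1) x^k follows by substituting y = c x into 1/(1 - y)^r = sum_{k>=0} C(k + r - 1, r - 1) y^k.
For c = 3, r = 4, k = 10:
3^10 * C(13, 3) = 59049 * 286 = 16888014.

16888014


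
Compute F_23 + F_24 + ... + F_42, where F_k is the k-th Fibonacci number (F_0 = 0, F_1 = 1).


Use the identity sum_{k=0}^{N} F_k = F_{N+2} - 1 (which follows from F_{k+2} - F_{k+1} = F_k). Then
sum_{k=23}^{42} F_k = (F_{44} - 1) - (F_{24} - 1) = F_{44} - F_{24}.
Computing: F_{44} = 701408733, F_{24} = 46368, so
Sum = 701408733 - 46368 = 701362365.

701362365


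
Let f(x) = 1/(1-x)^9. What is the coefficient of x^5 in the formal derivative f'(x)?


Differentiate: d/dx [ 1/(1-x)^r ] = r / (1-x)^(r+1).
Here r = 9, so f'(x) = 9 / (1-x)^10.
The expansion of 1/(1-x)^(r+1) has coefficient of x^n equal to C(n+r, r).
So the coefficient of x^5 in f'(x) is
9 * C(14, 9) = 9 * 2002 = 18018

18018


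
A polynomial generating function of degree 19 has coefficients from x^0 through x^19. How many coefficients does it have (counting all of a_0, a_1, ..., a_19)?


A polynomial of degree 19 takes the form a_0 + a_1 x + ... + a_19 x^19.
The number of coefficients is 19 + 1 = 20.

20


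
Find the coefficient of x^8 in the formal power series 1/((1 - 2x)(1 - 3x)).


By partial fractions or Cauchy convolution:
The coefficient equals sum_{k=0}^{8} 2^k * 3^(8-k).
= 19171

19171


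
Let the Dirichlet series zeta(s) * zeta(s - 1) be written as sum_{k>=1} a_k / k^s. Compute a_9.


Convolution gives a_k = sum_{d | k} d * 1 = sum_{d | k} d = sigma(k), the sum of positive divisors of k.
For k = 9, the divisors are 1, 3, 9, so
sigma(9) = 1 + 3 + 9 = 13.

13


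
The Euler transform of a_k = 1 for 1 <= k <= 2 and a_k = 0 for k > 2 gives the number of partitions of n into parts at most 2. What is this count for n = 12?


Partitions of 12 into parts at most 2:
Using generating function (1-x)^(-1)(1-x^2)^(-1),
the coefficient of x^12 = 7

7


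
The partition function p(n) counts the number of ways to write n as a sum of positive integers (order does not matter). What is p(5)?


Using the generating function prod_{k>=1} 1/(1-x^k), we compute p(5).
By dynamic programming over parts 1 through 5:
p(5) = 7

7


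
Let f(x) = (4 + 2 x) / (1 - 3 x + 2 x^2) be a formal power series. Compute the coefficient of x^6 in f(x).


Write f(x) = sum_{k>=0} a_k x^k. Multiplying both sides by 1 - 3 x + 2 x^2 gives
(1 - 3 x + 2 x^2) sum_{k>=0} a_k x^k = 4 + 2 x.
Matching coefficients:
 x^0: a_0 = 4
 x^1: a_1 - 3 a_0 = 2  =>  a_1 = 3*4 + 2 = 14
 x^k (k >= 2): a_k = 3 a_{k-1} - 2 a_{k-2}.
Iterating: a_2 = 34, a_3 = 74, a_4 = 154, a_5 = 314, a_6 = 634.
So the coefficient of x^6 is 634.

634


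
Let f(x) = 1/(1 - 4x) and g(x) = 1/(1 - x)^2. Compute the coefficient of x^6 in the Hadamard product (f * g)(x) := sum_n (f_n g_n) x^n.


f has coefficients f_k = 4^k. For g = 1/(1 - x)^2 the coefficient is g_k = C(k + 1, 1) = k + 1. The Hadamard coefficient is (f * g)_k = 4^k * (k + 1).
For k = 6: 4^6 * 7 = 4096 * 7 = 28672.

28672


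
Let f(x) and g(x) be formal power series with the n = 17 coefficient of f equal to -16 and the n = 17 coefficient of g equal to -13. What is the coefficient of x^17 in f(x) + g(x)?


Addition of formal power series is termwise.
The coefficient of x^17 in f + g = -16 + -13
= -29

-29


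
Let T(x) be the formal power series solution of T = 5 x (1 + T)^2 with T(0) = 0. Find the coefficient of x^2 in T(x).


Apply the Lagrange inversion formula: if T = 5 x * phi(T) with phi(t) = (1 + t)^2, then [x^n] T = 5^n * (1/n) [t^(n-1)] phi(t)^n = 5^n * (1/n) [t^(n-1)] (1 + t)^(2n) = 5^n * (1/n) C(2n, n-1).
Using the identity C(2n, n-1) = C(2n, n) * n / (n+1), the unscaled factor equals C(2n, n) / (n+1) = C_n, the n-th Catalan number.
For n = 2: C_2 = C(4, 2) / 3 = 6/3 = 2.
With the 5^2 = 25 factor, the coefficient is 25 * 2 = 50.

50


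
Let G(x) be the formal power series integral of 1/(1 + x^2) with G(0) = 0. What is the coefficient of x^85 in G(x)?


1/(1 + x^2) = sum_{j>=0} (-1)^j x^(2j). Integrating termwise with G(0) = 0:
G(x) = sum_{j>=0} (-1)^j x^(2j+1) / (2j+1) = arctan(x).
Only odd powers are nonzero. For x^85 write 85 = 2*42 + 1, giving
(-1)^42 / 85 = 1/85 = 1/85.

1/85


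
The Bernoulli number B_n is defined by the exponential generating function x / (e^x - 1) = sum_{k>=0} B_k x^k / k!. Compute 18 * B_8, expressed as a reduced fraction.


Bernoulli numbers can also be computed recursively via B_0 = 1 and sum_{j=0}^{m} C(m+1, j) B_j = 0 for m >= 1. Odd-index Bernoulli numbers vanish for k >= 3.
Computing B_8 = -1/30, so 18 * B_8 = 18 * -1/30 = -3/5.

-3/5


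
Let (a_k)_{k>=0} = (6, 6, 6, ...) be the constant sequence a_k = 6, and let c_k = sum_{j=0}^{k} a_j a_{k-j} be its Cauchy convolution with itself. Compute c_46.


Since a_j = 6 for all j >= 0, the convolution sum becomes
c_k = sum_{j=0}^{k} 6 * 6 = 36 * (k + 1).
Equivalently, the generating function of (a_k) is 6/(1 - x) and its square is 36/(1 - x)^2 = sum_{k>=0} 36(k + 1) x^k.
For k = 46: 36 * 47 = 1692.

1692


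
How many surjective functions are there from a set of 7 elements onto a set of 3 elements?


By inclusion-exclusion on which target elements are missed, the number of surjections from an n-set onto a k-set is
surj(n, k) = sum_{j=0}^{k} (-1)^j C(k, j) (k - j)^n.
Equivalently surj(n, k) = k! * S(n, k), where S(n, k) is the Stirling number of the second kind.
For n = 7, k = 3:
S(7, 3) = 301, so
surj = 3! * 301 = 6 * 301 = 1806.

1806


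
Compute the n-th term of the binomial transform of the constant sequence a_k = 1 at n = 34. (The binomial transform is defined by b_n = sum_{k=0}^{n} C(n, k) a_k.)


With a_k = 1 for all k, b_n = sum_{k=0}^{n} C(n, k) = 2^n by the binomial theorem.
For n = 34: 2^34 = 17179869184.

17179869184


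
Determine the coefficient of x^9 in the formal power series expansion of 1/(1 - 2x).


The geometric series identity gives 1/(1 - c x) = sum_{k>=0} c^k x^k, so the coefficient of x^k is c^k.
Here c = 2 and k = 9.
Computing: 2^9 = 512

512


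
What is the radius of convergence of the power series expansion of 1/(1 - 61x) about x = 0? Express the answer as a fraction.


Expanding 1/(1 - 61x) = sum_{k>=0} 61^k x^k, the series converges when |61x| < 1, i.e., |x| < 1/61.
So the radius of convergence is 1/61 = 1/61.

1/61


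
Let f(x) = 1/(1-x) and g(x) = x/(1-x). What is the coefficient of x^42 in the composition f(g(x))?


First simplify the composition: f(g(x)) = 1/(1 - x/(1-x)) = (1-x)/((1-x) - x) = (1-x)/(1-2x).
Now extract the coefficient. Write (1-x)/(1-2x) = 1/(1-2x) - x/(1-2x).
The coefficient of x^n in 1/(1-2x) is 2^n, and in x/(1-2x) is 2^(n-1) (for n >= 1).
So the coefficient of x^42 is 2^42 - 2^41 = 4398046511104 - 2199023255552 = 2199023255552.

2199023255552


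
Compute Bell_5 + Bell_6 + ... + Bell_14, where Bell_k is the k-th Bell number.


Recall Bell_k counts set partitions of a k-set (with Bell_0 = 1 by convention).
Bell_5 through Bell_14: 52, 203, 877, 4140, 21147, 115975, 678570, 4213597, 27644437, 190899322
Sum = 52 + 203 + 877 + 4140 + 21147 + 115975 + 678570 + 4213597 + 27644437 + 190899322 = 223578320.

223578320


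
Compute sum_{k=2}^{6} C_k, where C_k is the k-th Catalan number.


C_2 through C_6: 2, 5, 14, 42, 132
Sum = 2 + 5 + 14 + 42 + 132
= 195

195


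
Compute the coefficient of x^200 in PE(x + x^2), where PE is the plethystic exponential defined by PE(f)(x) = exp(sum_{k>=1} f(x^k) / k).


With f(x) = x + x^2, the exponent is sum_{k>=1} (x^k + x^(2k)) / k = -ln(1 - x) - ln(1 - x^2). Exponentiating:
PE(x + x^2) = 1 / ((1 - x)(1 - x^2)).
This is the generating function for partitions of n into parts of size 1 or 2. The number of 2's can be any j in 0..100, and the rest are 1's, so
[x^200] = floor(200/2) + 1 = 101.

101


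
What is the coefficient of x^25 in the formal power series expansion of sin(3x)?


The Maclaurin series is sin(t) = sum_{k>=0} (-1)^k t^(2k+1) / (2k+1)!, so substituting t = 3x, only odd powers of x are nonzero, with coefficient of x^(2k+1) equal to (-1)^k 3^(2k+1) / (2k+1)!.
Write 25 = 2*12 + 1, giving the coefficient (-1)^12 * 3^25 / 25! = 847288609443/15511210043330985984000000 = 14348907/262683704098816000000.

14348907/262683704098816000000


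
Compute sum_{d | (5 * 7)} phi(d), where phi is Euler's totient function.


First, 5 * 7 = 35. One classical identity is sum_{d | n} phi(d) = n (each k in [1, n] has a unique gcd with n, and among the k's with gcd(k, n) = n/d there are phi(d) of them). So the sum equals 35. We also verify directly:
Divisors of 35: 1, 5, 7, 35.
phi values: 1, 4, 6, 24.
Sum = 35.

35


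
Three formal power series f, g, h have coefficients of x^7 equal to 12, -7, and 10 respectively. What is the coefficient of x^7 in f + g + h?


Series addition is componentwise:
12 + -7 + 10
= 15

15


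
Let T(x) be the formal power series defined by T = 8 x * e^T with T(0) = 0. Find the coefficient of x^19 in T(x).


Apply the Lagrange inversion formula: if T = 8 x * phi(T) with phi(t) = e^t, then
[x^n] T = 8^n * (1/n) [t^(n-1)] phi(t)^n = 8^n * (1/n) [t^(n-1)] e^(n t) = 8^n * (1/n) * n^(n-1) / (n-1)! = 8^n * n^(n-1) / n!.
When c = 1 this is the Cayley count of rooted labeled trees on n vertices, divided by n!.
For n = 19: 8^19 * 19^18 / 19! = 144115188075855872 * 104127350297911241532841/121645100408832000 = 12051498149690331337951905818083328/97692469875.

12051498149690331337951905818083328/97692469875


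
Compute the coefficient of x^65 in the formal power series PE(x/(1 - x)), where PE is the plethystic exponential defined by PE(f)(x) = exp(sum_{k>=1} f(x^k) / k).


For f(x) = x/(1 - x) we have
sum_{k>=1} f(x^k) / k = sum_{k>=1} (1/k) * x^k / (1 - x^k) = sum_{k, m >= 1} x^(k m) / k,
which after exponentiating simplifies to
PE(x/(1 - x)) = prod_{k>=1} 1 / (1 - x^k).
This is the generating function for the partition function p(n), so the coefficient of x^65 is p(65).
Computing p(65) by dynamic programming over parts 1, 2, ..., 65: p(65) = 2012558.

2012558


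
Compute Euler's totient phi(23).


phi(n) counts integers in [1, n] coprime to n. Using the multiplicative formula phi(n) = n * prod_{p | n} (1 - 1/p):
23 = 23, so
phi(23) = 23 * (1 - 1/23) = 22.

22


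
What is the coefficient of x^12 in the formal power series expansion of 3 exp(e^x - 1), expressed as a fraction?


exp(e^x - 1) is the exponential generating function for the Bell numbers Bell_k: exp(e^x - 1) = sum_{k>=0} Bell_k x^k / k!.
So the coefficient of x^12 in 3 exp(e^x - 1) is 3 Bell_12 / 12!.
Computing: Bell_12 = 4213597 and 12! = 479001600, giving
3 * 4213597/479001600 = 4213597/159667200.

4213597/159667200


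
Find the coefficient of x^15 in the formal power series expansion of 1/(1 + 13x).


Write 1/(1 + c x) = 1/(1 - (-c) x) and apply the geometric-series identity
1/(1 - y) = sum_{k>=0} y^k to get 1/(1 + c x) = sum_{k>=0} (-c)^k x^k.
So the coefficient of x^k is (-c)^k = (-1)^k * c^k.
Here c = 13 and k = 15:
(-13)^15 = -1 * 51185893014090757 = -51185893014090757

-51185893014090757


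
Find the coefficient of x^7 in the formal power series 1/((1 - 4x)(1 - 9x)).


By partial fractions or Cauchy convolution:
The coefficient equals sum_{k=0}^{7} 4^k * 9^(7-k).
= 8596237

8596237


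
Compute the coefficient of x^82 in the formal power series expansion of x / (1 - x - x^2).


Let f(x) = sum_{k>=0} a_k x^k. Multiplying f(x) * (1 - x - x^2) = x and matching coefficients gives a_0 = 0, a_1 = 1, and a_k = a_{k-1} + a_{k-2} for k >= 2. These are the Fibonacci numbers F_k.
Iterating from F_0 = 0, F_1 = 1:
F_0=0, F_1=1, F_2=1, F_3=2, F_4=3, F_5=5, F_6=8, F_7=13, F_8=21, F_9=34, ...
F_82 = 61305790721611591.

61305790721611591


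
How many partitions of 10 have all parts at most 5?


Using the generating function (1-x)^(-1)(1-x^2)^(-1)...(1-x^5)^(-1),
the coefficient of x^10 counts these restricted partitions.
Result = 30

30


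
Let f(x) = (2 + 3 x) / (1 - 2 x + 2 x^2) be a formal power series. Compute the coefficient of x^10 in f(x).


Write f(x) = sum_{k>=0} a_k x^k. Multiplying both sides by 1 - 2 x + 2 x^2 gives
(1 - 2 x + 2 x^2) sum_{k>=0} a_k x^k = 2 + 3 x.
Matching coefficients:
 x^0: a_0 = 2
 x^1: a_1 - 2 a_0 = 3  =>  a_1 = 2*2 + 3 = 7
 x^k (k >= 2): a_k = 2 a_{k-1} - 2 a_{k-2}.
Iterating: a_2 = 10, a_3 = 6, a_4 = -8, a_5 = -28, a_6 = -40, a_7 = -24, a_8 = 32, a_9 = 112, a_10 = 160.
So the coefficient of x^10 is 160.

160


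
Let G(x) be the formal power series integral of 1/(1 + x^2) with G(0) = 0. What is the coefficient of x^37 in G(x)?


1/(1 + x^2) = sum_{j>=0} (-1)^j x^(2j). Integrating termwise with G(0) = 0:
G(x) = sum_{j>=0} (-1)^j x^(2j+1) / (2j+1) = arctan(x).
Only odd powers are nonzero. For x^37 write 37 = 2*18 + 1, giving
(-1)^18 / 37 = 1/37 = 1/37.

1/37


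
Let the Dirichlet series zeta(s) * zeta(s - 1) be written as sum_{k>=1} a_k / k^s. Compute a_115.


Convolution gives a_k = sum_{d | k} d * 1 = sum_{d | k} d = sigma(k), the sum of positive divisors of k.
For k = 115, the divisors are 1, 5, 23, 115, so
sigma(115) = 1 + 5 + 23 + 115 = 144.

144


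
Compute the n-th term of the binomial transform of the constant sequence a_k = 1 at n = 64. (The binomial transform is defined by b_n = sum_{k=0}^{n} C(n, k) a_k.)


With a_k = 1 for all k, b_n = sum_{k=0}^{n} C(n, k) = 2^n by the binomial theorem.
For n = 64: 2^64 = 18446744073709551616.

18446744073709551616


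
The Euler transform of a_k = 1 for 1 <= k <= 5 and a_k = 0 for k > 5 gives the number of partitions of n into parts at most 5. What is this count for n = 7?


Partitions of 7 into parts at most 5:
Using generating function (1-x)^(-1)(1-x^2)^(-1)...(1-x^5)^(-1),
the coefficient of x^7 = 13

13


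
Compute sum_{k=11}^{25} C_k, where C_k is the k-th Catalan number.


C_11 through C_25: 58786, 208012, 742900, 2674440, 9694845, 35357670, 129644790, 477638700, 1767263190, 6564120420, 24466267020, 91482563640, 343059613650, 1289904147324, 4861946401452
Sum = 58786 + 208012 + 742900 + 2674440 + 9694845 + 35357670 + 129644790 + 477638700 + 1767263190 + 6564120420 + 24466267020 + 91482563640 + 343059613650 + 1289904147324 + 4861946401452
= 6619846396839

6619846396839


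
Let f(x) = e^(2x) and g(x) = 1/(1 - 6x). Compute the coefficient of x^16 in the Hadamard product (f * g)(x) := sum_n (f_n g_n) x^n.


Expanding: f_k = 2^k/k! (from e^(2x)) and g_k = 6^k (from 1/(1 - 6x)). So the Hadamard coefficient (f * g)_k = 2^k 6^k / k! = (12)^k / k!.
For k = 16: 12^16/16! = 184884258895036416/20922789888000 = 7739670528/875875.

7739670528/875875


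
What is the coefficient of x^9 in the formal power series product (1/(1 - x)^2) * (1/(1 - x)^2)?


Combine the factors: (1/(1 - x)^2) * (1/(1 - x)^2) = 1/(1 - x)^4.
Then use 1/(1 - x)^r = sum_{k>=0} C(k + r - 1, r - 1) x^k with r = 4 and k = 9:
C(12, 3) = 220.

220


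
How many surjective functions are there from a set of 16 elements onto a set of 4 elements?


By inclusion-exclusion on which target elements are missed, the number of surjections from an n-set onto a k-set is
surj(n, k) = sum_{j=0}^{k} (-1)^j C(k, j) (k - j)^n.
Equivalently surj(n, k) = k! * S(n, k), where S(n, k) is the Stirling number of the second kind.
For n = 16, k = 4:
S(16, 4) = 171798901, so
surj = 4! * 171798901 = 24 * 171798901 = 4123173624.

4123173624


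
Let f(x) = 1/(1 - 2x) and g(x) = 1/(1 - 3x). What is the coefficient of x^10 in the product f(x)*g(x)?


The coefficient of x^n in f*g is the Cauchy product: sum_{k=0}^{n} a^k * b^(n-k).
With a=2, b=3, n=10:
sum_{k=0}^{10} 2^k * 3^(10-k)
= 175099

175099


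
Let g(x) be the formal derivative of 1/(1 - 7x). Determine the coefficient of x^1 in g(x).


Differentiate termwise: d/dx sum_{k>=0} 7^k x^k = sum_{k>=1} k 7^k x^(k-1) = sum_{j>=0} (j+1) 7^(j+1) x^j.
Equivalently, d/dx [1/(1 - 7x)] = 7/(1 - 7x)^2.
For j = 1: 2 * 7^2 = 2 * 49 = 98.

98


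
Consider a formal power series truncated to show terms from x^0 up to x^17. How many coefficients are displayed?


From x^0 to x^17 inclusive, the count is 17 - 0 + 1 = 18.

18


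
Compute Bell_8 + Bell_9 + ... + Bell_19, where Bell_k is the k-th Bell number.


Recall Bell_k counts set partitions of a k-set (with Bell_0 = 1 by convention).
Bell_8 through Bell_19: 4140, 21147, 115975, 678570, 4213597, 27644437, 190899322, 1382958545, 10480142147, 82864869804, 682076806159, 5832742205057
Sum = 4140 + 21147 + 115975 + 678570 + 4213597 + 27644437 + 190899322 + 1382958545 + 10480142147 + 82864869804 + 682076806159 + 5832742205057 = 6609770558900.

6609770558900


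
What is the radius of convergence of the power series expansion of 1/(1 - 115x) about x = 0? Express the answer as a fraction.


Expanding 1/(1 - 115x) = sum_{k>=0} 115^k x^k, the series converges when |115x| < 1, i.e., |x| < 1/115.
So the radius of convergence is 1/115 = 1/115.

1/115


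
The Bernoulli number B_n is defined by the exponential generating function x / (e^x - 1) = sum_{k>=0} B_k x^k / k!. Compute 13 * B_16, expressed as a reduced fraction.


Bernoulli numbers can also be computed recursively via B_0 = 1 and sum_{j=0}^{m} C(m+1, j) B_j = 0 for m >= 1. Odd-index Bernoulli numbers vanish for k >= 3.
Computing B_16 = -3617/510, so 13 * B_16 = 13 * -3617/510 = -47021/510.

-47021/510


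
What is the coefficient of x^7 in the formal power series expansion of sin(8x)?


The Maclaurin series is sin(t) = sum_{k>=0} (-1)^k t^(2k+1) / (2k+1)!, so substituting t = 8x, only odd powers of x are nonzero, with coefficient of x^(2k+1) equal to (-1)^k 8^(2k+1) / (2k+1)!.
Write 7 = 2*3 + 1, giving the coefficient (-1)^3 * 8^7 / 7! = -2097152/5040 = -131072/315.

-131072/315


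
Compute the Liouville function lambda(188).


The Liouville function is lambda(k) = (-1)^Omega(k), where Omega(k) counts the prime factors of k with multiplicity.
Factoring: 188 = 2 * 2 * 47, so Omega(188) = 3.
lambda(188) = (-1)^3 = -1.

-1


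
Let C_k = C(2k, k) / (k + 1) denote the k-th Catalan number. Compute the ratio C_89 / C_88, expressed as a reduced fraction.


Using C_k = (2k)! / (k! (k+1)!), the ratio C_{k+1}/C_k simplifies to
C_{k+1}/C_k = [(2k+2)! / ((k+1)! (k+2)!)] * [k! (k+1)! / (2k)!]
 = (2k+2)(2k+1) / ((k+1)(k+2)) = 2(2k+1) / (k+2).
For k = 88: 2(2*88 + 1) / (88 + 2) = 354/90 = 59/15.

59/15


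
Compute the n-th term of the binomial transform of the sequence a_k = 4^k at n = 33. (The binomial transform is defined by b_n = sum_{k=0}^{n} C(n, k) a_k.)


With a_k = 4^k, b_n = sum_{k=0}^{n} C(n, k) 4^k = (1 + 4)^n by the binomial theorem.
For n = 33: (1 + 4)^33 = 5^33 = 116415321826934814453125.

116415321826934814453125


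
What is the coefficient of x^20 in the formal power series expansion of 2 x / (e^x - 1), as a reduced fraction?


The exponential generating function for Bernoulli numbers is
x / (e^x - 1) = sum_{k>=0} B_k x^k / k!.
So the coefficient of x^20 in 2 x / (e^x - 1) is 2 B_20 / 20!.
Computing: B_20 = -174611/330, 20! = 2432902008176640000, giving
2 * -174611/330 / 2432902008176640000 = -174611/401428831349145600000.

-174611/401428831349145600000


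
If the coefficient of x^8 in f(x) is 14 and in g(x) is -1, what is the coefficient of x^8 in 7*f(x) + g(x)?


Scalar multiplication scales coefficients: 7 * 14 = 98.
Then add the g coefficient: 98 + -1
= 97

97


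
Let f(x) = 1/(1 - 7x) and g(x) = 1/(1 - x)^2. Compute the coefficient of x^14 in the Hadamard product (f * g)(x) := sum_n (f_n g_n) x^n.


f has coefficients f_k = 7^k. For g = 1/(1 - x)^2 the coefficient is g_k = C(k + 1, 1) = k + 1. The Hadamard coefficient is (f * g)_k = 7^k * (k + 1).
For k = 14: 7^14 * 15 = 678223072849 * 15 = 10173346092735.

10173346092735


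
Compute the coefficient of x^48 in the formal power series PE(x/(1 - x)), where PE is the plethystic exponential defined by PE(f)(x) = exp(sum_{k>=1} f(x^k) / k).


For f(x) = x/(1 - x) we have
sum_{k>=1} f(x^k) / k = sum_{k>=1} (1/k) * x^k / (1 - x^k) = sum_{k, m >= 1} x^(k m) / k,
which after exponentiating simplifies to
PE(x/(1 - x)) = prod_{k>=1} 1 / (1 - x^k).
This is the generating function for the partition function p(n), so the coefficient of x^48 is p(48).
Computing p(48) by dynamic programming over parts 1, 2, ..., 48: p(48) = 147273.

147273


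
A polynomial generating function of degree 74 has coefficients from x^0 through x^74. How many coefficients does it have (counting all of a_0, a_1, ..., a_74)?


A polynomial of degree 74 takes the form a_0 + a_1 x + ... + a_74 x^74.
The number of coefficients is 74 + 1 = 75.

75


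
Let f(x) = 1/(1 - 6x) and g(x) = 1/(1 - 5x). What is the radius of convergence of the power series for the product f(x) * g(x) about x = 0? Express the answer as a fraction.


The radius of 1/(1 - 6x) is 1/6 (nearest singularity at x = 1/6), and the radius of 1/(1 - 5x) is 1/5.
The product f(x)*g(x) = 1/((1 - 6x)(1 - 5x)) has singularities at both 1/6 and 1/5, so its radius of convergence is the distance to the nearest one:
min(1/6, 1/5) = 1/6.

1/6


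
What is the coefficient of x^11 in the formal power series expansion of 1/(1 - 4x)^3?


The general identity 1/(1 - c x)^r = sum_{k>=0} c^k C(k + r - 1, r - 1) x^k follows by substituting y = c x into 1/(1 - y)^r = sum_{k>=0} C(k + r - 1, r - 1) y^k.
For c = 4, r = 3, k = 11:
4^11 * C(13, 2) = 4194304 * 78 = 327155712.

327155712


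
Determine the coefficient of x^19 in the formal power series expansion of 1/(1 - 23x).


The geometric series identity gives 1/(1 - c x) = sum_{k>=0} c^k x^k, so the coefficient of x^k is c^k.
Here c = 23 and k = 19.
Computing: 23^19 = 74615470927590710561908487

74615470927590710561908487


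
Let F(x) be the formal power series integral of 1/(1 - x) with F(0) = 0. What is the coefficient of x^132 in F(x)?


1/(1 - x) = sum_{k>=0} x^k. Integrating termwise and using F(0) = 0 gives
F(x) = sum_{k>=0} x^(k+1) / (k+1) = sum_{m>=1} x^m / m = -ln(1 - x).
So the coefficient of x^132 is 1/132 = 1/132.

1/132


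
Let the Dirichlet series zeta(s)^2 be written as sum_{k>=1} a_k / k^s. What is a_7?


The Dirichlet convolution of the constant function 1 with itself gives (1 * 1)(k) = sum_{d | k} 1 = d(k), the number of positive divisors of k.
Since zeta(s) = sum_{k>=1} 1/k^s, we have zeta(s)^2 = sum_{k>=1} d(k)/k^s, so a_k = d(k).
For k = 7: the divisors are 1, 7.
Count = 2.

2


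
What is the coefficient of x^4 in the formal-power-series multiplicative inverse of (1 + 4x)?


The inverse is 1/(1 + 4x). Apply the geometric identity 1/(1 - y) = sum_{k>=0} y^k with y = -4x:
1/(1 + 4x) = sum_{k>=0} (-4)^k x^k.
So the coefficient of x^4 is (-4)^4 = 256.

256


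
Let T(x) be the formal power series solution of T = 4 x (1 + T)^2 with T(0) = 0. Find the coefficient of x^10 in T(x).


Apply the Lagrange inversion formula: if T = 4 x * phi(T) with phi(t) = (1 + t)^2, then [x^n] T = 4^n * (1/n) [t^(n-1)] phi(t)^n = 4^n * (1/n) [t^(n-1)] (1 + t)^(2n) = 4^n * (1/n) C(2n, n-1).
Using the identity C(2n, n-1) = C(2n, n) * n / (n+1), the unscaled factor equals C(2n, n) / (n+1) = C_n, the n-th Catalan number.
For n = 10: C_10 = C(20, 10) / 11 = 184756/11 = 16796.
With the 4^10 = 1048576 factor, the coefficient is 1048576 * 16796 = 17611882496.

17611882496


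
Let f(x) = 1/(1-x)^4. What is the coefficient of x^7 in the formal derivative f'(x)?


Differentiate: d/dx [ 1/(1-x)^r ] = r / (1-x)^(r+1).
Here r = 4, so f'(x) = 4 / (1-x)^5.
The expansion of 1/(1-x)^(r+1) has coefficient of x^n equal to C(n+r, r).
So the coefficient of x^7 in f'(x) is
4 * C(11, 4) = 4 * 330 = 1320

1320


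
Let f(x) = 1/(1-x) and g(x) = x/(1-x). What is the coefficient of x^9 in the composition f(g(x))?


First simplify the composition: f(g(x)) = 1/(1 - x/(1-x)) = (1-x)/((1-x) - x) = (1-x)/(1-2x).
Now extract the coefficient. Write (1-x)/(1-2x) = 1/(1-2x) - x/(1-2x).
The coefficient of x^n in 1/(1-2x) is 2^n, and in x/(1-2x) is 2^(n-1) (for n >= 1).
So the coefficient of x^9 is 2^9 - 2^8 = 512 - 256 = 256.

256


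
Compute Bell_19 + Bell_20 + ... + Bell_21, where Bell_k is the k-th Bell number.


Recall Bell_k counts set partitions of a k-set (with Bell_0 = 1 by convention).
Bell_19 through Bell_21: 5832742205057, 51724158235372, 474869816156751
Sum = 5832742205057 + 51724158235372 + 474869816156751 = 532426716597180.

532426716597180


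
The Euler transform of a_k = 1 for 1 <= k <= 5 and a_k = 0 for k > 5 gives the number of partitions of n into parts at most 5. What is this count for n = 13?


Partitions of 13 into parts at most 5:
Using generating function (1-x)^(-1)(1-x^2)^(-1)...(1-x^5)^(-1),
the coefficient of x^13 = 57

57


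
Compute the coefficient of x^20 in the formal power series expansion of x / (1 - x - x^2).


Let f(x) = sum_{k>=0} a_k x^k. Multiplying f(x) * (1 - x - x^2) = x and matching coefficients gives a_0 = 0, a_1 = 1, and a_k = a_{k-1} + a_{k-2} for k >= 2. These are the Fibonacci numbers F_k.
Iterating from F_0 = 0, F_1 = 1:
F_0=0, F_1=1, F_2=1, F_3=2, F_4=3, F_5=5, F_6=8, F_7=13, F_8=21, F_9=34, ...
F_20 = 6765.

6765


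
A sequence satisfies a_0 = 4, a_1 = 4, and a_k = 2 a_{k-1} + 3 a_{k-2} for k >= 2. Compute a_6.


The characteristic equation is t^2 - 2 t - 3 = 0, with roots r_1 = 3 and r_2 = -1 (so c_1 = r_1 + r_2, c_2 = -r_1 r_2 as required).
One can use the closed form a_n = A r_1^n + B r_2^n, but direct iteration is more reliable:
a_0 = 4, a_1 = 4, a_2 = 20, a_3 = 52, a_4 = 164, a_5 = 484, a_6 = 1460.
So a_6 = 1460.

1460


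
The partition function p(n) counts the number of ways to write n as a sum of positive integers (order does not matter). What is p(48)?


Using the generating function prod_{k>=1} 1/(1-x^k), we compute p(48).
By dynamic programming over parts 1 through 48:
p(48) = 147273

147273


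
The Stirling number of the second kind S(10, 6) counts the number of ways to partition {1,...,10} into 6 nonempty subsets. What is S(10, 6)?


Using the explicit formula S(n,k) = (1/k!) sum_{j=0}^{k} (-1)^(k-j) C(k,j) j^n:
S(10, 6) = 22827
Equivalently, S(n,k) is n! times the coefficient of x^n in the EGF (e^x - 1)^k / k!.

22827


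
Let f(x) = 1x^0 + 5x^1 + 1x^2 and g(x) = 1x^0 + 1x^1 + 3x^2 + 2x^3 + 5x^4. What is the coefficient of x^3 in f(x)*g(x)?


Cauchy product at x^3:
1*2 + 5*3 + 1*1
= 18

18


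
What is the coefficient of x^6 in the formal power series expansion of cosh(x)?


The Maclaurin series is cosh(t) = sum_{m>=0} t^(2m) / (2m)!, so substituting t = x, only even powers of x are nonzero, with coefficient of x^(2m) equal to 1 / (2m)!.
For x^6 the coefficient is 1/6! = 1/720 = 1/720.

1/720


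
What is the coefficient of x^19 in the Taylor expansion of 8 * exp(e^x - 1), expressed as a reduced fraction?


exp(e^x - 1) = sum_{k>=0} Bell_k x^k / k!, where Bell_k is the k-th Bell number.
So the coefficient of x^19 is 8 * Bell_19 / 19!.
Computing: Bell_19 = 5832742205057 and 19! = 121645100408832000, giving
8 * 5832742205057/121645100408832000 = 5832742205057/15205637551104000.

5832742205057/15205637551104000


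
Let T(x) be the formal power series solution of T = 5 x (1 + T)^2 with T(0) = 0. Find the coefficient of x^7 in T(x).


Apply the Lagrange inversion formula: if T = 5 x * phi(T) with phi(t) = (1 + t)^2, then [x^n] T = 5^n * (1/n) [t^(n-1)] phi(t)^n = 5^n * (1/n) [t^(n-1)] (1 + t)^(2n) = 5^n * (1/n) C(2n, n-1).
Using the identity C(2n, n-1) = C(2n, n) * n / (n+1), the unscaled factor equals C(2n, n) / (n+1) = C_n, the n-th Catalan number.
For n = 7: C_7 = C(14, 7) / 8 = 3432/8 = 429.
With the 5^7 = 78125 factor, the coefficient is 78125 * 429 = 33515625.

33515625


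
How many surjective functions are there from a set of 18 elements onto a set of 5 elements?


By inclusion-exclusion on which target elements are missed, the number of surjections from an n-set onto a k-set is
surj(n, k) = sum_{j=0}^{k} (-1)^j C(k, j) (k - j)^n.
Equivalently surj(n, k) = k! * S(n, k), where S(n, k) is the Stirling number of the second kind.
For n = 18, k = 5:
S(18, 5) = 28958095545, so
surj = 5! * 28958095545 = 120 * 28958095545 = 3474971465400.

3474971465400


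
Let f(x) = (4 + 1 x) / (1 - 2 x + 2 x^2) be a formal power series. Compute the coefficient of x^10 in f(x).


Write f(x) = sum_{k>=0} a_k x^k. Multiplying both sides by 1 - 2 x + 2 x^2 gives
(1 - 2 x + 2 x^2) sum_{k>=0} a_k x^k = 4 + 1 x.
Matching coefficients:
 x^0: a_0 = 4
 x^1: a_1 - 2 a_0 = 1  =>  a_1 = 2*4 + 1 = 9
 x^k (k >= 2): a_k = 2 a_{k-1} - 2 a_{k-2}.
Iterating: a_2 = 10, a_3 = 2, a_4 = -16, a_5 = -36, a_6 = -40, a_7 = -8, a_8 = 64, a_9 = 144, a_10 = 160.
So the coefficient of x^10 is 160.

160


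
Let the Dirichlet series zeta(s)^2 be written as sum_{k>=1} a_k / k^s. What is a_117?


The Dirichlet convolution of the constant function 1 with itself gives (1 * 1)(k) = sum_{d | k} 1 = d(k), the number of positive divisors of k.
Since zeta(s) = sum_{k>=1} 1/k^s, we have zeta(s)^2 = sum_{k>=1} d(k)/k^s, so a_k = d(k).
For k = 117: the divisors are 1, 3, 9, 13, 39, 117.
Count = 6.

6


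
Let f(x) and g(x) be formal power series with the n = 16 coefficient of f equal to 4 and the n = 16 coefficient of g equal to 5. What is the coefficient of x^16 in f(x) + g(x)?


Addition of formal power series is termwise.
The coefficient of x^16 in f + g = 4 + 5
= 9

9


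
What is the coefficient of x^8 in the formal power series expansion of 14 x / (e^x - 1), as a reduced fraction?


The exponential generating function for Bernoulli numbers is
x / (e^x - 1) = sum_{k>=0} B_k x^k / k!.
So the coefficient of x^8 in 14 x / (e^x - 1) is 14 B_8 / 8!.
Computing: B_8 = -1/30, 8! = 40320, giving
14 * -1/30 / 40320 = -1/86400.

-1/86400


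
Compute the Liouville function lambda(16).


The Liouville function is lambda(k) = (-1)^Omega(k), where Omega(k) counts the prime factors of k with multiplicity.
Factoring: 16 = 2 * 2 * 2 * 2, so Omega(16) = 4.
lambda(16) = (-1)^4 = 1.

1


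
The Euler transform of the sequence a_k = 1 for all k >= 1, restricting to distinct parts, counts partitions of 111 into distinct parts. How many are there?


Partitions of 111 into distinct parts can be computed via generating function.
Product (1+x)(1+x^2)(1+x^3)...
The coefficient of x^111 = 1087744

1087744


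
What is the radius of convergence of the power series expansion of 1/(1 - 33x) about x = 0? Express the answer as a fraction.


Expanding 1/(1 - 33x) = sum_{k>=0} 33^k x^k, the series converges when |33x| < 1, i.e., |x| < 1/33.
So the radius of convergence is 1/33 = 1/33.

1/33


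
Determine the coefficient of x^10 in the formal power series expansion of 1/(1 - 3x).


The geometric series identity gives 1/(1 - c x) = sum_{k>=0} c^k x^k, so the coefficient of x^k is c^k.
Here c = 3 and k = 10.
Computing: 3^10 = 59049

59049


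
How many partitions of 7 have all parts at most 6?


Using the generating function (1-x)^(-1)(1-x^2)^(-1)...(1-x^6)^(-1),
the coefficient of x^7 counts these restricted partitions.
Result = 14

14


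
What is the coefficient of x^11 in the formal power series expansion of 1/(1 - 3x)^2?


The general identity 1/(1 - c x)^r = sum_{k>=0} c^k C(k + r - 1, r - 1) x^k follows by substituting y = c x into 1/(1 - y)^r = sum_{k>=0} C(k + r - 1, r - 1) y^k.
For c = 3, r = 2, k = 11:
3^11 * C(12, 1) = 177147 * 12 = 2125764.

2125764


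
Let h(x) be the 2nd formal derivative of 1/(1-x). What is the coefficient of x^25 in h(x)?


Differentiating 2 times: d^2/dx^2 [1/(1-x)] = 2!/(1-x)^3.
The expansion 1/(1-x)^3 = sum_{k>=0} C(k+2, 2) x^k, so the coefficient of x^n in 2!/(1-x)^3 is 2! * C(n+2, 2).
For n = 25: 2 * C(27, 2) = 2 * 351 = 702

702


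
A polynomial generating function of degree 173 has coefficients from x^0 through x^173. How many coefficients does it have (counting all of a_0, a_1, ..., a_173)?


A polynomial of degree 173 takes the form a_0 + a_1 x + ... + a_173 x^173.
The number of coefficients is 173 + 1 = 174.

174


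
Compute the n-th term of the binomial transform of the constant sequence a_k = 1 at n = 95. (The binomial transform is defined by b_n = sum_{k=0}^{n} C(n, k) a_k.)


With a_k = 1 for all k, b_n = sum_{k=0}^{n} C(n, k) = 2^n by the binomial theorem.
For n = 95: 2^95 = 39614081257132168796771975168.

39614081257132168796771975168


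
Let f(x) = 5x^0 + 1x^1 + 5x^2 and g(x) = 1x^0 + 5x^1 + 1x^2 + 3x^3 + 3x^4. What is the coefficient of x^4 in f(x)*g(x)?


Cauchy product at x^4:
5*3 + 1*3 + 5*1
= 23

23


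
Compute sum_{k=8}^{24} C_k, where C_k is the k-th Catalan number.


C_8 through C_24: 1430, 4862, 16796, 58786, 208012, 742900, 2674440, 9694845, 35357670, 129644790, 477638700, 1767263190, 6564120420, 24466267020, 91482563640, 343059613650, 1289904147324
Sum = 1430 + 4862 + 16796 + 58786 + 208012 + 742900 + 2674440 + 9694845 + 35357670 + 129644790 + 477638700 + 1767263190 + 6564120420 + 24466267020 + 91482563640 + 343059613650 + 1289904147324
= 1757900018475

1757900018475


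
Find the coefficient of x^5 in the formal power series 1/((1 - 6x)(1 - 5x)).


By partial fractions or Cauchy convolution:
The coefficient equals sum_{k=0}^{5} 6^k * 5^(5-k).
= 31031

31031
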